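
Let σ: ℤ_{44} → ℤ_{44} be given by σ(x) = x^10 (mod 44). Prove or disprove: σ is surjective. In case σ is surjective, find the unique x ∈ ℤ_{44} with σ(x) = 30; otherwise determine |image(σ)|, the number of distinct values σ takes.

σ(1) = 1^10 = 1.
σ(3): Repeated squaring mod 44: 3^1 ≡ 3, 3^2 ≡ 3² = 9, 3^4 ≡ 9² = 81 ≡ 37, 3^8 ≡ 37² = 1369 ≡ 5. Since 10 = 8 + 2, 3^10 ≡ 5·9: 5·9 = 45 ≡ 1. So 3^10 ≡ 1 (mod 44).
So σ(1) = σ(3) = 1 while 1 ≠ 3, thus σ is not injective.
A non-injective map from the 44-element set ℤ_{44} to itself takes at most 43 distinct values, so it cannot be surjective. Thus σ is not surjective.
Since σ is not surjective, we determine |image(σ)|. Computing x^10 mod 44 for each x (by repeated squaring, reducing mod 44 at every step), the values σ(0), σ(1), …, σ(43) are: 0, 1, 12, 1, 12, 1, 12, 1, 12, 1, 12, 33, 12, 1, 12, 1, 12, 1, 12, 1, 12, 1, 0, 1, 12, 1, 12, 1, 12, 1, 12, 1, 12, 33, 12, 1, 12, 1, 12, 1, 12, 1, 12, 1.
The distinct values are {0, 1, 12, 33}; there are 4 of them.

4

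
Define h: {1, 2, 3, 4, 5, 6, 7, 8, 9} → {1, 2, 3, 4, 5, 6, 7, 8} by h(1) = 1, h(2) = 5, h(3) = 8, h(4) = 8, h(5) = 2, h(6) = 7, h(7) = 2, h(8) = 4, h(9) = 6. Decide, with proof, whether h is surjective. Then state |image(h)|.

No element maps to 3, so h is not surjective.
The image of h is {1, 2, 4, 5, 6, 7, 8}, which has 7 elements.

7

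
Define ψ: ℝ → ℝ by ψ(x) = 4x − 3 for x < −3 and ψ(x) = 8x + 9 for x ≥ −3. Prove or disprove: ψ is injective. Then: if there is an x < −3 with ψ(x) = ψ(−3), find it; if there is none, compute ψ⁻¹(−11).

-5/2

Both pieces are strictly increasing (slopes 4 and 8), so each is injective on its own interval.
The left piece maps (−∞, −3) onto (−∞, −15); the right piece maps [−3, ∞) onto [−15, ∞).
These images are disjoint, so no value is attained by both pieces. So ψ is injective.
Because the two images are disjoint, no x < −3 has ψ(x) = ψ(−3), so we compute ψ⁻¹(−11): −11 lies in [−15, ∞), so solve 8x + 9 = −11: x = (−11 − 9)/8 = −5/2.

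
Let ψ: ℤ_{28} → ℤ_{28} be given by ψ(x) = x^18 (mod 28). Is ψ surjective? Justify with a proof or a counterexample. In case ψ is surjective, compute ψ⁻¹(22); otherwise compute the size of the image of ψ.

ψ(1) = 1^18 = 1.
ψ(3): Repeated squaring mod 28: 3^1 ≡ 3, 3^2 ≡ 3² = 9, 3^4 ≡ 9² = 81 ≡ 25, 3^8 ≡ 25² = 625 ≡ 9, 3^16 ≡ 9² = 81 ≡ 25. Since 18 = 16 + 2, 3^18 ≡ 25·9: 25·9 = 225 ≡ 1. So 3^18 ≡ 1 (mod 28).
So ψ(1) = ψ(3) = 1 while 1 ≠ 3, therefore ψ is not injective.
A non-injective map from the 28-element set ℤ_{28} to itself takes at most 27 distinct values, so it cannot be surjective. Hence ψ is not surjective.
Since ψ is not surjective, we determine |image(ψ)|. Computing x^18 mod 28 for each x (by repeated squaring, reducing mod 28 at every step), the values ψ(0), ψ(1), …, ψ(27) are: 0, 1, 8, 1, 8, 1, 8, 21, 8, 1, 8, 1, 8, 1, 0, 1, 8, 1, 8, 1, 8, 21, 8, 1, 8, 1, 8, 1.
The distinct values are {0, 1, 8, 21}; there are 4 of them.

4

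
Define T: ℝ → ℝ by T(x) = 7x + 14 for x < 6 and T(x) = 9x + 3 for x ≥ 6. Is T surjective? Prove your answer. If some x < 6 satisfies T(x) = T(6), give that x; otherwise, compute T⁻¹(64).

61/9

Both pieces are strictly increasing (slopes 7 and 9), so each is injective on its own interval.
The left piece maps (−∞, 6) onto (−∞, 56); the right piece maps [6, ∞) onto [57, ∞).
The union (−∞, 56) ∪ [57, ∞) omits the interval between 56 and 57; in particular 56 has no preimage. So T is not surjective.
Because the two images are disjoint, no x < 6 has T(x) = T(6), so we compute T⁻¹(64): 64 lies in [57, ∞), so solve 9x + 3 = 64: x = (64 − 3)/9 = 61/9.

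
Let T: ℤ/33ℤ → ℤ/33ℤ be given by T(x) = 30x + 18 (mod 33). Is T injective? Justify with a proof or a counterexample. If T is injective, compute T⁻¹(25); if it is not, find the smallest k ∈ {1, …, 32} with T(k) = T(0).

11

By definition, injectivity means: for all x_1, x_2 in the domain, T(x_1) = T(x_2) implies x_1 = x_2.
We have gcd(30, 33) = 3 > 1. Taking x_1 = 0 and x_2 = 11: T(0) = 18 and T(11) = 30·11 + 18 = 348 ≡ 18 (mod 33).
So T(0) = T(11) while 0 ≠ 11, hence T is not injective.
Since T is not injective, we find the least positive k with T(k) = T(0): this means 30k ≡ 0 (mod 33), i.e. 33 ∣ 30k. Since gcd(30, 33) = 3, dividing through by 3 this holds exactly when 11 ∣ 10k, and as gcd(10, 11) = 1, exactly when 11 ∣ k.
The smallest positive such k is 11.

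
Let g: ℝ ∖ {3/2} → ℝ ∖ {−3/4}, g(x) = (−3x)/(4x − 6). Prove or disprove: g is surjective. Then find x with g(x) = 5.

For any y ≠ −3/4, solving y(4x − 6) = −3x for x gives a well-defined x ≠ 3/2. So g is surjective.
Solving g(x) = 5: cross-multiplying gives −3x = 5(4x − 6), which rearranges to −23x = −30, so x = 30/23.

30/23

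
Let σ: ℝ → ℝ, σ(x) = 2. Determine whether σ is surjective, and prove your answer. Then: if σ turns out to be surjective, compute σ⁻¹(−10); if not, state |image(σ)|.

1

By definition, σ is surjective if every y in the codomain equals σ(x) for some x in the domain.
σ(x) = 2 for all x, so 3 has no preimage and σ is not surjective.
Since σ is not surjective, we state |image(σ)|: the image of σ is {2}, which has 1 element.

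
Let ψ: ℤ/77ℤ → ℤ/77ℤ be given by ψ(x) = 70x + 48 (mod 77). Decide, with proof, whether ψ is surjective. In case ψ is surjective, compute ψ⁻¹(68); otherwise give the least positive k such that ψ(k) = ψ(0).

Since gcd(70, 77) = 7, we have 70x ≡ 0 (mod 7) for all x, so ψ(x) ≡ 6 (mod 7).
But 0 ≢ 6 (mod 7), so 0 ∈ ℤ/77ℤ has no preimage. Thus ψ is not surjective.
Since ψ is not surjective, we find the least positive k with ψ(k) = ψ(0): this means 70k ≡ 0 (mod 77), i.e. 77 ∣ 70k. Since gcd(70, 77) = 7, dividing through by 7 this holds exactly when 11 ∣ 10k, and as gcd(10, 11) = 1, exactly when 11 ∣ k.
The smallest positive such k is 11.

11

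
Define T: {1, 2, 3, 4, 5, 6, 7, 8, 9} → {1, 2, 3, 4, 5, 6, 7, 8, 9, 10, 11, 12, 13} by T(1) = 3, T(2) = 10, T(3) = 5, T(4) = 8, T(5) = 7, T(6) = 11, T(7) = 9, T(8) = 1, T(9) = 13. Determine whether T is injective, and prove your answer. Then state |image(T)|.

9

The values T(1), …, T(9) are 3, 10, 5, 8, 7, 11, 9, 1, 13 — all distinct.
So T(x_1) = T(x_2) only when x_1 = x_2, and T is injective.
The image of T is {1, 3, 5, 7, 8, 9, 10, 11, 13}, which has 9 elements.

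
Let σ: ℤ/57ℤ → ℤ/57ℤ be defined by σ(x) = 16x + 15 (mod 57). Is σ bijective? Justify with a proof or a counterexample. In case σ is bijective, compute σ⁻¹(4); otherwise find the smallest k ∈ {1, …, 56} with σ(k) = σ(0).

Suppose σ(u) = σ(v) in ℤ/57ℤ. Then 16u + 15 ≡ 16v + 15 (mod 57), so 16(u − v) ≡ 0 (mod 57).
Since gcd(16, 57) = 1, 16 is invertible modulo 57, therefore u − v ≡ 0 (mod 57), i.e. u = v.
We now compute 16⁻¹ mod 57 explicitly. Euclid's algorithm: 57 = 3·16 + 9, 16 = 1·9 + 7, 9 = 1·7 + 2, 7 = 3·2 + 1; back-substituting gives 1 = 25·16 − 7·57, so 16⁻¹ ≡ 25 (mod 57).
For any y ∈ ℤ/57ℤ, x = 25(y − 15) mod 57 satisfies σ(x) = 16·25(y − 15) + 15 ≡ y (since 16·25 ≡ 1 mod 57). So every y has a preimage.
Hence σ is bijective.
Since σ is bijective, we find σ⁻¹(4): we need 16x ≡ 4 − 15 ≡ 46 (mod 57). Using 16⁻¹ = 25: x ≡ 25·46 = 1150 = 20·57 + 10, so x = 10.
Check: σ(10) = 16·10 + 15 = 175 = 3·57 + 4 ≡ 4 (mod 57).

10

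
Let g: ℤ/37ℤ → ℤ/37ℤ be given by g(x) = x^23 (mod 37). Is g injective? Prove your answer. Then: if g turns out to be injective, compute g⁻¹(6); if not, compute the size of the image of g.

31

Since 37 is prime, the nonzero elements of ℤ/37ℤ form a cyclic group of order 36.
As gcd(23, 36) = 1, raising to the 23rd power is a bijection on this group: if x_1^23 ≡ x_2^23 then (x_1x_2^{−1})^23 = 1, and the only element of order dividing gcd(23, 36) = 1 is 1, so x_1 = x_2.
With g(0) = 0 this makes g injective on all of ℤ/37ℤ, hence bijective (finite equal-size domain and codomain). In particular g is injective.
Since g is injective, we find the preimage of 6. The inverse of x ↦ x^23 on (ℤ/37ℤ)^× is x ↦ x^11, because 23·11 = 253 = 7·36 + 1 ≡ 1 (mod 36) and x^{36} = 1 for x ≠ 0 (Fermat). So g⁻¹(6) = 6^11 mod 37.
Repeated squaring mod 37: 6^1 ≡ 6, 6^2 ≡ 6² = 36, 6^4 ≡ 36² = 1296 ≡ 1, 6^8 ≡ 1² = 1. Since 11 = 8 + 2 + 1, 6^11 ≡ 1·36·6: 1·36 = 36, then 36·6 = 216 ≡ 31. So 6^11 ≡ 31 (mod 37).
Hence g⁻¹(6) = 31.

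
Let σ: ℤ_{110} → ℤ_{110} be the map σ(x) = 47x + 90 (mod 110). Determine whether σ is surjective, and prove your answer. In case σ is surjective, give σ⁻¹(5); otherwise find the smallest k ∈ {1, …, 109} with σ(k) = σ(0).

45

Recall that σ is surjective if every y in the codomain equals σ(x) for some x in the domain.
Since gcd(47, 110) = 1, 47 is invertible modulo 110. Euclid's algorithm: 110 = 2·47 + 16, 47 = 2·16 + 15, 16 = 1·15 + 1; back-substituting gives 1 = 103·47 − 44·110, so 47⁻¹ ≡ 103 (mod 110).
Then y ↦ 103(y − 90) is a two-sided inverse to σ, so every y ∈ ℤ_{110} has a preimage.
Hence σ is surjective.
Since σ is surjective, we find σ⁻¹(5): we need 47x ≡ 5 − 90 ≡ 25 (mod 110). Using 47⁻¹ = 103: x ≡ 103·25 = 2575 = 23·110 + 45, so x = 45.
Check: σ(45) = 47·45 + 90 = 2205 = 20·110 + 5 ≡ 5 (mod 110).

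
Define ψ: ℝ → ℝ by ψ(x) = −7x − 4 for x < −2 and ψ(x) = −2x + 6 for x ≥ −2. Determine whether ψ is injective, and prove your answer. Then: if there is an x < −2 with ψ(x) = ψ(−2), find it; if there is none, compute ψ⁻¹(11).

-15/7

Both pieces are strictly decreasing (slopes −7 and −2), so each is injective on its own interval.
The left piece maps (−∞, −2) onto (10, ∞); the right piece maps [−2, ∞) onto (−∞, 10].
These images are disjoint, so no value is attained by both pieces. Hence ψ is injective.
Because the two images are disjoint, no x < −2 has ψ(x) = ψ(−2), so we compute ψ⁻¹(11): 11 lies in (10, ∞), so solve −7x − 4 = 11: x = (11 + 4)/(−7) = −15/7.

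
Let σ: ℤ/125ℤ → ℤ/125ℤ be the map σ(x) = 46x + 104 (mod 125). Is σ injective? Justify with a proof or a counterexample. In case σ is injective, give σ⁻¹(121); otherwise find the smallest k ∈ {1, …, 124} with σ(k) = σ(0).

52

Recall: σ is injective when σ(x_1) = σ(x_2) forces x_1 = x_2.
If σ(x_1) = σ(x_2), then 46x_1 ≡ 46x_2 (mod 125). Because gcd(46, 125) = 1, we may cancel 46 to get x_1 ≡ x_2 (mod 125).
Thus σ is injective.
We now compute 46⁻¹ mod 125 explicitly. Euclid's algorithm: 125 = 2·46 + 33, 46 = 1·33 + 13, 33 = 2·13 + 7, 13 = 1·7 + 6, 7 = 1·6 + 1; back-substituting gives 1 = 106·46 − 39·125, so 46⁻¹ ≡ 106 (mod 125).
Since σ is injective, we find σ⁻¹(121): we need 46x ≡ 121 − 104 ≡ 17 (mod 125). Using 46⁻¹ = 106: x ≡ 106·17 = 1802 = 14·125 + 52, so x = 52.
Check: σ(52) = 46·52 + 104 = 2496 = 19·125 + 121 ≡ 121 (mod 125).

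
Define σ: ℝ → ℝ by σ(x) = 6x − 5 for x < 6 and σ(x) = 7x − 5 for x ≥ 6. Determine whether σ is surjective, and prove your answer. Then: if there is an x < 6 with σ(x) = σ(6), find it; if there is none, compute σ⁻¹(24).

Both pieces are strictly increasing (slopes 6 and 7), so each is injective on its own interval.
The left piece maps (−∞, 6) onto (−∞, 31); the right piece maps [6, ∞) onto [37, ∞).
The union (−∞, 31) ∪ [37, ∞) omits the interval between 31 and 37; in particular 31 has no preimage. So σ is not surjective.
Because the two images are disjoint, no x < 6 has σ(x) = σ(6), so we compute σ⁻¹(24): 24 lies in (−∞, 31), so solve 6x − 5 = 24: x = (24 + 5)/6 = 29/6.

29/6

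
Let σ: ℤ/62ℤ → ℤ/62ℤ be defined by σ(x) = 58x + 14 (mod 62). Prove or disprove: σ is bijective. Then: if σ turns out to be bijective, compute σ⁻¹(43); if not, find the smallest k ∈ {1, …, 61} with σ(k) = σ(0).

31

We have gcd(58, 62) = 2 > 1. Taking a = 0 and b = 31: σ(0) = 14 and σ(31) = 58·31 + 14 = 1812 ≡ 14 (mod 62).
So σ(0) = σ(31) while 0 ≠ 31, thus σ is not injective, hence not bijective.
Since σ is not bijective, we find the least positive k with σ(k) = σ(0): this means 58k ≡ 0 (mod 62), i.e. 62 ∣ 58k. Since gcd(58, 62) = 2, dividing through by 2 this holds exactly when 31 ∣ 29k, and as gcd(29, 31) = 1, exactly when 31 ∣ k.
The smallest positive such k is 31.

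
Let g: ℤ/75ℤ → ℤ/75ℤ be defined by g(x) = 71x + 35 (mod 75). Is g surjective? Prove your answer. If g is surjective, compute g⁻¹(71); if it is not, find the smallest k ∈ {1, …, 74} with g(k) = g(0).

By definition, surjectivity means every element of the codomain has a preimage under g.
Since gcd(71, 75) = 1, 71 is invertible modulo 75. Euclid's algorithm: 75 = 1·71 + 4, 71 = 17·4 + 3, 4 = 1·3 + 1; back-substituting gives 1 = 56·71 − 53·75, so 71⁻¹ ≡ 56 (mod 75).
For any y ∈ ℤ/75ℤ, x = 56(y − 35) mod 75 satisfies g(x) = 71·56(y − 35) + 35 ≡ y (since 71·56 ≡ 1 mod 75). So every y has a preimage.
Hence g is surjective.
Since g is surjective, we find g⁻¹(71): we need 71x ≡ 71 − 35 ≡ 36 (mod 75). Using 71⁻¹ = 56: x ≡ 56·36 = 2016 = 26·75 + 66, so x = 66.
Check: g(66) = 71·66 + 35 = 4721 = 62·75 + 71 ≡ 71 (mod 75).

66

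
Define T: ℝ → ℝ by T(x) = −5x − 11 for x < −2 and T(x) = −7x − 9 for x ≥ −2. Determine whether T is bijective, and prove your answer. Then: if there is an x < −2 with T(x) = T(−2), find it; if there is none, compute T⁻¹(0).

Both pieces are strictly decreasing (slopes −5 and −7), so each is injective on its own interval.
The left piece maps (−∞, −2) onto (−1, ∞); the right piece maps [−2, ∞) onto (−∞, 5].
These images overlap. In particular T(−2) = 5 (right piece), and solving −5x − 11 = 5 on the left piece gives x = −16/5 < −2.
So T(−16/5) = T(−2) with −16/5 ≠ −2, and T is not injective, hence not bijective. This x = −16/5 is the requested value below −2.

-16/5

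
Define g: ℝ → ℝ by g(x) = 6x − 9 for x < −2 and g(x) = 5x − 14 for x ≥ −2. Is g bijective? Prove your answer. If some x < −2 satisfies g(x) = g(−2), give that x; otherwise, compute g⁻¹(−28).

-5/2

Both pieces are strictly increasing (slopes 6 and 5), so each is injective on its own interval.
The left piece maps (−∞, −2) onto (−∞, −21); the right piece maps [−2, ∞) onto [−24, ∞).
These images overlap. In particular g(−2) = −24 (right piece), and solving 6x − 9 = −24 on the left piece gives x = −5/2 < −2.
So g(−5/2) = g(−2) with −5/2 ≠ −2, and g is not injective, hence not bijective. This x = −5/2 is the requested value below −2.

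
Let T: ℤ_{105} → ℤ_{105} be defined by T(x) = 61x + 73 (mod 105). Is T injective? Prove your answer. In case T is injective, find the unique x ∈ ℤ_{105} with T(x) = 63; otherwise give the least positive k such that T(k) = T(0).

5

If T(u) = T(v), then 61u ≡ 61v (mod 105). Because gcd(61, 105) = 1, we may cancel 61 to get u ≡ v (mod 105).
Therefore T is injective.
We now compute 61⁻¹ mod 105 explicitly. Euclid's algorithm: 105 = 1·61 + 44, 61 = 1·44 + 17, 44 = 2·17 + 10, 17 = 1·10 + 7, 10 = 1·7 + 3, 7 = 2·3 + 1; back-substituting gives 1 = 31·61 − 18·105, so 61⁻¹ ≡ 31 (mod 105).
Since T is injective, we find T⁻¹(63): we need 61x ≡ 63 − 73 ≡ 95 (mod 105). Using 61⁻¹ = 31: x ≡ 31·95 = 2945 = 28·105 + 5, so x = 5.
Check: T(5) = 61·5 + 73 = 378 = 3·105 + 63 ≡ 63 (mod 105).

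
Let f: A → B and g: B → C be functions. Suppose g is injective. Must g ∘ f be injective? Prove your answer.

not injective

No. Take A = {0, 1}, B = C = {0, 1, 2, 3}, f(0) = f(1) = 0, and g = identity (injective).
Then (g ∘ f)(0) = (g ∘ f)(1) = 0 with 0 ≠ 1, so g ∘ f is not injective.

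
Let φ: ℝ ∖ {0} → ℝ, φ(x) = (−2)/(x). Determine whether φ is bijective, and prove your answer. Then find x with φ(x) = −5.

2/5

If φ(x) = 0, cross-multiplying gives 1(−2) = 0(x), which simplifies to −2 = 0 — false.  So 0 has no preimage and φ is not surjective.
Therefore φ is not bijective.
Solving φ(x) = −5: cross-multiplying gives −2 = −5(x), which rearranges to 5x = 2, so x = 2/5.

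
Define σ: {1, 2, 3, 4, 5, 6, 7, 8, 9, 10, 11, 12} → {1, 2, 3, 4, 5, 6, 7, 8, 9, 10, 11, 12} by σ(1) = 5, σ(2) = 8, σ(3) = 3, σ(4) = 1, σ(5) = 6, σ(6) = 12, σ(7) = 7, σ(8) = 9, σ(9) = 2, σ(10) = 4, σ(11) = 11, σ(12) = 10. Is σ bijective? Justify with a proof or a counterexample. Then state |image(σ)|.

12

The values 5, 8, 3, 1, 6, 12, 7, 9, 2, 4, 11, 10 are a permutation of {1, 2, 3, 4, 5, 6, 7, 8, 9, 10, 11, 12}: each element appears exactly once.
So σ is injective and surjective, hence bijective.
The image of σ is {1, 2, 3, 4, 5, 6, 7, 8, 9, 10, 11, 12}, which has 12 elements.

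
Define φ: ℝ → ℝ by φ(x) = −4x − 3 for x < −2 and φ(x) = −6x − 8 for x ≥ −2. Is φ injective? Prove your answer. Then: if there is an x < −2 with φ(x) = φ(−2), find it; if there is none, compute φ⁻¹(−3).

-5/6

Both pieces are strictly decreasing (slopes −4 and −6), so each is injective on its own interval.
The left piece maps (−∞, −2) onto (5, ∞); the right piece maps [−2, ∞) onto (−∞, 4].
These images are disjoint, so no value is attained by both pieces. Hence φ is injective.
Because the two images are disjoint, no x < −2 has φ(x) = φ(−2), so we compute φ⁻¹(−3): −3 lies in (−∞, 4], so solve −6x − 8 = −3: x = (−3 + 8)/(−6) = −5/6.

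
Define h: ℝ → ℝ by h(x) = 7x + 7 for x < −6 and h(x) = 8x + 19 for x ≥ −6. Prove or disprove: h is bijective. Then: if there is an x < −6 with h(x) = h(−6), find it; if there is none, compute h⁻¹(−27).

-23/4

Both pieces are strictly increasing (slopes 7 and 8), so each is injective on its own interval.
The left piece maps (−∞, −6) onto (−∞, −35); the right piece maps [−6, ∞) onto [−29, ∞).
The images leave a gap (−35 has no preimage), so h is not surjective, hence not bijective.
Because the two images are disjoint, no x < −6 has h(x) = h(−6), so we compute h⁻¹(−27): −27 lies in [−29, ∞), so solve 8x + 19 = −27: x = (−27 − 19)/8 = −23/4.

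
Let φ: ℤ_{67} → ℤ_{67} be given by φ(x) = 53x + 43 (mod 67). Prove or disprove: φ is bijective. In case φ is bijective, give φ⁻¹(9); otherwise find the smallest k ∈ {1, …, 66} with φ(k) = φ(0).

Recall: φ is injective if φ(a) = φ(b) implies a = b.
If φ(a) = φ(b), then 53a ≡ 53b (mod 67). Because gcd(53, 67) = 1, we may cancel 53 to get a ≡ b (mod 67).
We now compute 53⁻¹ mod 67 explicitly. Euclid's algorithm: 67 = 1·53 + 14, 53 = 3·14 + 11, 14 = 1·11 + 3, 11 = 3·3 + 2, 3 = 1·2 + 1; back-substituting gives 1 = 43·53 − 34·67, so 53⁻¹ ≡ 43 (mod 67).
Then y ↦ 43(y − 43) is a two-sided inverse to φ, so every y ∈ ℤ_{67} has a preimage.
Hence φ is bijective.
Since φ is bijective, we find φ⁻¹(9): we need 53x ≡ 9 − 43 ≡ 33 (mod 67). Using 53⁻¹ = 43: x ≡ 43·33 = 1419 = 21·67 + 12, so x = 12.
Check: φ(12) = 53·12 + 43 = 679 = 10·67 + 9 ≡ 9 (mod 67).

12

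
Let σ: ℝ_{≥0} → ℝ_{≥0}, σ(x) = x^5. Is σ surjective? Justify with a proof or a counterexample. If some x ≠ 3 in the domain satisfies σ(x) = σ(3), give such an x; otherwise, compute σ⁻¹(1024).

4

For any y ∈ ℝ_{≥0}, x = y^{1/5} ∈ ℝ_{≥0} gives σ(x) = y, so σ is surjective.
Since x ↦ x^5 is strictly increasing on ℝ_{≥0}, it is injective there, so no x ≠ 3 in the domain has σ(x) = σ(3). We therefore compute σ⁻¹(1024) = 1024^{1/5} = 4 (indeed 4^5 = 1024).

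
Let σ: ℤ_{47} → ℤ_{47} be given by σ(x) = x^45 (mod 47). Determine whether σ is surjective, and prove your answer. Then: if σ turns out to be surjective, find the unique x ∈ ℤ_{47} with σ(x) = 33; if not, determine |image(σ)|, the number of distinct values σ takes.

Since 47 is prime, the nonzero elements of ℤ_{47} form a cyclic group of order 46.
As gcd(45, 46) = 1, raising to the 45th power is a bijection on this group: if s^45 ≡ t^45 then (st^{−1})^45 = 1, and the only element of order dividing gcd(45, 46) = 1 is 1, so s = t.
With σ(0) = 0 this makes σ injective on all of ℤ_{47}, hence bijective (finite equal-size domain and codomain). In particular σ is surjective.
Since σ is surjective, we find the preimage of 33. The inverse of x ↦ x^45 on (ℤ_{47})^× is x ↦ x^45, because 45·45 = 2025 = 44·46 + 1 ≡ 1 (mod 46) and x^{46} = 1 for x ≠ 0 (Fermat). So σ⁻¹(33) = 33^45 mod 47.
Repeated squaring mod 47: 33^1 ≡ 33, 33^2 ≡ 33² = 1089 ≡ 8, 33^4 ≡ 8² = 64 ≡ 17, 33^8 ≡ 17² = 289 ≡ 7, 33^16 ≡ 7² = 49 ≡ 2, 33^32 ≡ 2² = 4. Since 45 = 32 + 8 + 4 + 1, 33^45 ≡ 4·7·17·33: 4·7 = 28, then 28·17 = 476 ≡ 6, then 6·33 = 198 ≡ 10. So 33^45 ≡ 10 (mod 47).
Hence σ⁻¹(33) = 10.

10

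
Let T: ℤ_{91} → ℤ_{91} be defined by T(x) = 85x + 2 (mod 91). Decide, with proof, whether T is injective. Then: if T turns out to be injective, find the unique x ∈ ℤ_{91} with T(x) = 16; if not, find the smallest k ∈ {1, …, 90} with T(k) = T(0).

Recall: injectivity means: for all x_1, x_2 in the domain, T(x_1) = T(x_2) implies x_1 = x_2.
Suppose T(x_1) = T(x_2) in ℤ_{91}. Then 85x_1 + 2 ≡ 85x_2 + 2 (mod 91), therefore 85(x_1 − x_2) ≡ 0 (mod 91).
Since gcd(85, 91) = 1, 85 is invertible modulo 91, so x_1 − x_2 ≡ 0 (mod 91), i.e. x_1 = x_2.
So T is injective.
We now compute 85⁻¹ mod 91 explicitly. Euclid's algorithm: 91 = 1·85 + 6, 85 = 14·6 + 1; back-substituting gives 1 = 15·85 − 14·91, so 85⁻¹ ≡ 15 (mod 91).
Since T is injective, we compute T⁻¹(16): solve 85x + 2 ≡ 16 (mod 91), i.e. 85x ≡ 14 (mod 91).
Multiplying by 85⁻¹ = 15 gives x ≡ 15·14 = 210 = 2·91 + 28 ≡ 28 (mod 91).
Check: T(28) = 85·28 + 2 = 2382 = 26·91 + 16 ≡ 16 (mod 91).

28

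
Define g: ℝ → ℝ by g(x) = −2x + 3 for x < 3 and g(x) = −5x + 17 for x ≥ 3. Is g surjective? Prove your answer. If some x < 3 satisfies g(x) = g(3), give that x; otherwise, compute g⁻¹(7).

Both pieces are strictly decreasing (slopes −2 and −5), so each is injective on its own interval.
The left piece maps (−∞, 3) onto (−3, ∞); the right piece maps [3, ∞) onto (−∞, 2].
The union (−3, ∞) ∪ (−∞, 2] covers ℝ, so g is surjective.
For the follow-up: the images overlap, so an x < 3 with g(x) = g(3) exists. g(3) = 2; solving −2x + 3 = 2 for x < 3 gives x = (2 − 3)/(−2) = 1/2.

1/2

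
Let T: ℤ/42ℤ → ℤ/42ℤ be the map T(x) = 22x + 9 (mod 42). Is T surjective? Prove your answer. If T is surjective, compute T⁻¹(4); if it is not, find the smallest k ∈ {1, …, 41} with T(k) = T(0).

Since gcd(22, 42) = 2, we have 22x ≡ 0 (mod 2) for all x, so T(x) ≡ 1 (mod 2).
But 0 ≢ 1 (mod 2), so 0 ∈ ℤ/42ℤ has no preimage. Thus T is not surjective.
Since T is not surjective, we find the least positive k with T(k) = T(0): this means 22k ≡ 0 (mod 42), i.e. 42 ∣ 22k. Since gcd(22, 42) = 2, dividing through by 2 this holds exactly when 21 ∣ 11k, and as gcd(11, 21) = 1, exactly when 21 ∣ k.
The smallest positive such k is 21.

21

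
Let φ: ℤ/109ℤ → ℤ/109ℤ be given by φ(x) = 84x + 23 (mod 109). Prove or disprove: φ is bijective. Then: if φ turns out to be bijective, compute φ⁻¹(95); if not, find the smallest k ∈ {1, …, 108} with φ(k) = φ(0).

32

If φ(u) = φ(v), then 84u ≡ 84v (mod 109). Because gcd(84, 109) = 1, we may cancel 84 to get u ≡ v (mod 109).
We now compute 84⁻¹ mod 109 explicitly. Euclid's algorithm: 109 = 1·84 + 25, 84 = 3·25 + 9, 25 = 2·9 + 7, 9 = 1·7 + 2, 7 = 3·2 + 1; back-substituting gives 1 = 61·84 − 47·109, so 84⁻¹ ≡ 61 (mod 109).
Then y ↦ 61(y − 23) is a two-sided inverse to φ, so every y ∈ ℤ/109ℤ has a preimage.
Hence φ is bijective.
Since φ is bijective, we find φ⁻¹(95): we need 84x ≡ 95 − 23 ≡ 72 (mod 109). Using 84⁻¹ = 61: x ≡ 61·72 = 4392 = 40·109 + 32, so x = 32.
Check: φ(32) = 84·32 + 23 = 2711 = 24·109 + 95 ≡ 95 (mod 109).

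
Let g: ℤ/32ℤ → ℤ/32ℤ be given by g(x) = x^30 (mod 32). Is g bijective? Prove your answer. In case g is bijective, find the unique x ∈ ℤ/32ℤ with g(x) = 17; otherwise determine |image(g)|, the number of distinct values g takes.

5

g(0) = 0^30 = 0.
g(2): Repeated squaring mod 32: 2^1 ≡ 2, 2^2 ≡ 2² = 4, 2^4 ≡ 4² = 16, 2^8 ≡ 16² = 256 ≡ 0, 2^16 ≡ 0² = 0. Since 30 = 16 + 8 + 4 + 2, 2^30 ≡ 0·0·16·4: 0·0 = 0, then 0·16 = 0, then 0·4 = 0. So 2^30 ≡ 0 (mod 32).
So g(0) = g(2) = 0 while 0 ≠ 2, thus g is not injective, hence not bijective.
Since g is not bijective, we determine |image(g)|. Computing x^30 mod 32 for each x (by repeated squaring, reducing mod 32 at every step), the values g(0), g(1), …, g(31) are: 0, 1, 0, 25, 0, 9, 0, 17, 0, 17, 0, 9, 0, 25, 0, 1, 0, 1, 0, 25, 0, 9, 0, 17, 0, 17, 0, 9, 0, 25, 0, 1.
The distinct values are {0, 1, 9, 17, 25}; there are 5 of them.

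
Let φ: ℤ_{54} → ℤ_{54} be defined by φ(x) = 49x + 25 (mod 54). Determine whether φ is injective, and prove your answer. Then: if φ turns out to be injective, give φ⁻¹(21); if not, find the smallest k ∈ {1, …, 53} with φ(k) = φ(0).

Suppose φ(s) = φ(t) in ℤ_{54}. Then 49s + 25 ≡ 49t + 25 (mod 54), hence 49(s − t) ≡ 0 (mod 54).
Since gcd(49, 54) = 1, 49 is invertible modulo 54, hence s − t ≡ 0 (mod 54), i.e. s = t.
So φ is injective.
We now compute 49⁻¹ mod 54 explicitly. Euclid's algorithm: 54 = 1·49 + 5, 49 = 9·5 + 4, 5 = 1·4 + 1; back-substituting gives 1 = 43·49 − 39·54, so 49⁻¹ ≡ 43 (mod 54).
Since φ is injective, we find φ⁻¹(21): we need 49x ≡ 21 − 25 ≡ 50 (mod 54). Using 49⁻¹ = 43: x ≡ 43·50 = 2150 = 39·54 + 44, so x = 44.
Check: φ(44) = 49·44 + 25 = 2181 = 40·54 + 21 ≡ 21 (mod 54).

44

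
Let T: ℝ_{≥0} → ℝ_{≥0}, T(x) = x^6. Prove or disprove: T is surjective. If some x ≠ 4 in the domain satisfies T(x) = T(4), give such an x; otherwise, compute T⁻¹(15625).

5

For any y ∈ ℝ_{≥0}, x = y^{1/6} ∈ ℝ_{≥0} gives T(x) = y, so T is surjective.
Since x ↦ x^6 is strictly increasing on ℝ_{≥0}, it is injective there, so no x ≠ 4 in the domain has T(x) = T(4). We therefore compute T⁻¹(15625) = 15625^{1/6} = 5 (indeed 5^6 = 15625).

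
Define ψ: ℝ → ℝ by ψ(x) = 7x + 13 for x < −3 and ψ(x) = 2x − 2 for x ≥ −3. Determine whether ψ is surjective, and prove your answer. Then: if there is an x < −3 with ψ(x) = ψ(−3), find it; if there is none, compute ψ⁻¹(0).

1

Both pieces are strictly increasing (slopes 7 and 2), so each is injective on its own interval.
The left piece maps (−∞, −3) onto (−∞, −8); the right piece maps [−3, ∞) onto [−8, ∞).
These images together cover ℝ, so ψ is surjective.
Because the two images are disjoint, no x < −3 has ψ(x) = ψ(−3), so we compute ψ⁻¹(0): 0 lies in [−8, ∞), so solve 2x − 2 = 0: x = (0 + 2)/2 = 1.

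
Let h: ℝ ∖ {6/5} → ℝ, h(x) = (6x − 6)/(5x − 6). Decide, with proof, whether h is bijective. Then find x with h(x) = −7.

If h(x) = 6/5, cross-multiplying gives 5(6x − 6) = 6(5x − 6), which simplifies to −30 = −36 — false.  So 6/5 has no preimage and h is not surjective.
Thus h is not bijective.
Solving h(x) = −7: cross-multiplying gives 6x − 6 = −7(5x − 6), which rearranges to 41x = 48, so x = 48/41.

48/41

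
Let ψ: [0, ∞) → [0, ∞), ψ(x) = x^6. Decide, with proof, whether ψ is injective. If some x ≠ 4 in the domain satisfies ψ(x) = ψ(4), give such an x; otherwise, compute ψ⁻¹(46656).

6

On [0, ∞), x ↦ x^6 is strictly increasing, so ψ(a) = ψ(b) forces a = b. So ψ is injective.
Since x ↦ x^6 is strictly increasing on [0, ∞), it is injective there, so no x ≠ 4 in the domain has ψ(x) = ψ(4). We therefore compute ψ⁻¹(46656) = 46656^{1/6} = 6 (indeed 6^6 = 46656).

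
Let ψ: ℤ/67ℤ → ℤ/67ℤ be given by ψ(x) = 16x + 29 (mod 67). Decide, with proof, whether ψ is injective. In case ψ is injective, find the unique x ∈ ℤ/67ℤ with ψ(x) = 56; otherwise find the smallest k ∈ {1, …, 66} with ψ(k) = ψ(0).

By definition, injectivity means: for all u, v in the domain, ψ(u) = ψ(v) implies u = v.
Suppose ψ(u) = ψ(v) in ℤ/67ℤ. Then 16u + 29 ≡ 16v + 29 (mod 67), so 16(u − v) ≡ 0 (mod 67).
Since gcd(16, 67) = 1, 16 is invertible modulo 67, thus u − v ≡ 0 (mod 67), i.e. u = v.
So ψ is injective.
We now compute 16⁻¹ mod 67 explicitly. Euclid's algorithm: 67 = 4·16 + 3, 16 = 5·3 + 1; back-substituting gives 1 = 21·16 − 5·67, so 16⁻¹ ≡ 21 (mod 67).
Since ψ is injective, we find ψ⁻¹(56): we need 16x ≡ 56 − 29 ≡ 27 (mod 67). Using 16⁻¹ = 21: x ≡ 21·27 = 567 = 8·67 + 31, so x = 31.
Check: ψ(31) = 16·31 + 29 = 525 = 7·67 + 56 ≡ 56 (mod 67).

31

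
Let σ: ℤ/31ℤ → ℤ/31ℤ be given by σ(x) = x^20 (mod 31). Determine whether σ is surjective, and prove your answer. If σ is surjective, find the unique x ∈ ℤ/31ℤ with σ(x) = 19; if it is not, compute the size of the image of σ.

σ(1) = 1^20 = 1.
σ(2): Repeated squaring mod 31: 2^1 ≡ 2, 2^2 ≡ 2² = 4, 2^4 ≡ 4² = 16, 2^8 ≡ 16² = 256 ≡ 8, 2^16 ≡ 8² = 64 ≡ 2. Since 20 = 16 + 4, 2^20 ≡ 2·16: 2·16 = 32 ≡ 1. So 2^20 ≡ 1 (mod 31).
So σ(1) = σ(2) = 1 while 1 ≠ 2, thus σ is not injective.
A non-injective map from the 31-element set ℤ/31ℤ to itself takes at most 30 distinct values, so it cannot be surjective. Hence σ is not surjective.
Since σ is not surjective, we determine |image(σ)|. Computing x^20 mod 31 for each x (by repeated squaring, reducing mod 31 at every step), the values σ(0), σ(1), …, σ(30) are: 0, 1, 1, 5, 1, 25, 5, 5, 1, 25, 25, 25, 5, 25, 5, 1, 1, 5, 25, 5, 25, 25, 25, 1, 5, 5, 25, 1, 5, 1, 1.
The distinct values are {0, 1, 5, 25}; there are 4 of them.

4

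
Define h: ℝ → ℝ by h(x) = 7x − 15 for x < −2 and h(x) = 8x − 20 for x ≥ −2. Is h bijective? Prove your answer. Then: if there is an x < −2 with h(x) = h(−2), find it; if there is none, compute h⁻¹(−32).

-3

Both pieces are strictly increasing (slopes 7 and 8), so each is injective on its own interval.
The left piece maps (−∞, −2) onto (−∞, −29); the right piece maps [−2, ∞) onto [−36, ∞).
These images overlap. In particular h(−2) = −36 (right piece), and solving 7x − 15 = −36 on the left piece gives x = −3 < −2.
So h(−3) = h(−2) with −3 ≠ −2, and h is not injective, hence not bijective. This x = −3 is the requested value below −2.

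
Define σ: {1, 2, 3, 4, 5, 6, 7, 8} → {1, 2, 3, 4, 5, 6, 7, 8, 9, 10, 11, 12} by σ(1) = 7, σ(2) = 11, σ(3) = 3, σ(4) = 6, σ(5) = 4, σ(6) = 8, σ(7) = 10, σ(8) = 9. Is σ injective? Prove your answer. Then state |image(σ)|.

The values σ(1), …, σ(8) are 7, 11, 3, 6, 4, 8, 10, 9 — all distinct.
So σ(u) = σ(v) only when u = v, and σ is injective.
The image of σ is {3, 4, 6, 7, 8, 9, 10, 11}, which has 8 elements.

8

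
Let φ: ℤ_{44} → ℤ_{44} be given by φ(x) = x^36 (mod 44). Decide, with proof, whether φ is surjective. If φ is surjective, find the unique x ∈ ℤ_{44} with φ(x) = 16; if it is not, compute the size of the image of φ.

12

φ(10): Repeated squaring mod 44: 10^1 ≡ 10, 10^2 ≡ 10² = 100 ≡ 12, 10^4 ≡ 12² = 144 ≡ 12, 10^8 ≡ 12² = 144 ≡ 12, 10^16 ≡ 12² = 144 ≡ 12, 10^32 ≡ 12² = 144 ≡ 12. Since 36 = 32 + 4, 10^36 ≡ 12·12: 12·12 = 144 ≡ 12. So 10^36 ≡ 12 (mod 44).
φ(12): Repeated squaring mod 44: 12^1 ≡ 12, 12^2 ≡ 12² = 144 ≡ 12, 12^4 ≡ 12² = 144 ≡ 12, 12^8 ≡ 12² = 144 ≡ 12, 12^16 ≡ 12² = 144 ≡ 12, 12^32 ≡ 12² = 144 ≡ 12. Since 36 = 32 + 4, 12^36 ≡ 12·12: 12·12 = 144 ≡ 12. So 12^36 ≡ 12 (mod 44).
So φ(10) = φ(12) = 12 while 10 ≠ 12, therefore φ is not injective.
A non-injective map from the 44-element set ℤ_{44} to itself takes at most 43 distinct values, so it cannot be surjective. So φ is not surjective.
Since φ is not surjective, we determine |image(φ)|. Computing x^36 mod 44 for each x (by repeated squaring, reducing mod 44 at every step), the values φ(0), φ(1), …, φ(43) are: 0, 1, 20, 25, 4, 5, 16, 37, 36, 9, 12, 33, 12, 9, 36, 37, 16, 5, 4, 25, 20, 1, 0, 1, 20, 25, 4, 5, 16, 37, 36, 9, 12, 33, 12, 9, 36, 37, 16, 5, 4, 25, 20, 1.
The distinct values are {0, 1, 4, 5, 9, 12, 16, 20, 25, 33, 36, 37}; there are 12 of them.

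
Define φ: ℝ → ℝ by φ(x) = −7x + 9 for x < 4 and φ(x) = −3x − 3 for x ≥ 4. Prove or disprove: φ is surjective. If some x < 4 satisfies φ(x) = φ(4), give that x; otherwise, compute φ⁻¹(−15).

Both pieces are strictly decreasing (slopes −7 and −3), so each is injective on its own interval.
The left piece maps (−∞, 4) onto (−19, ∞); the right piece maps [4, ∞) onto (−∞, −15].
The union (−19, ∞) ∪ (−∞, −15] covers ℝ, so φ is surjective.
For the follow-up: the images overlap, so an x < 4 with φ(x) = φ(4) exists. φ(4) = −15; solving −7x + 9 = −15 for x < 4 gives x = (−15 − 9)/(−7) = 24/7.

24/7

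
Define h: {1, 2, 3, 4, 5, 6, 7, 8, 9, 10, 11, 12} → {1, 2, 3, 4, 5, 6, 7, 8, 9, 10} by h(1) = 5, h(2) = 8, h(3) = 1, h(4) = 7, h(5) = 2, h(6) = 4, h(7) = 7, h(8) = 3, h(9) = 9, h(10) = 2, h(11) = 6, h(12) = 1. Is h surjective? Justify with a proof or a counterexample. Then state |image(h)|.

No element maps to 10, so h is not surjective.
The image of h is {1, 2, 3, 4, 5, 6, 7, 8, 9}, which has 9 elements.

9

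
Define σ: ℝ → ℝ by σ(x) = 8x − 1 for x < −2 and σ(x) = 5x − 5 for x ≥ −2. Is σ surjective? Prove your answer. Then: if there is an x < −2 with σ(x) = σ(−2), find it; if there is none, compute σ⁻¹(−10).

Both pieces are strictly increasing (slopes 8 and 5), so each is injective on its own interval.
The left piece maps (−∞, −2) onto (−∞, −17); the right piece maps [−2, ∞) onto [−15, ∞).
The union (−∞, −17) ∪ [−15, ∞) omits the interval between −17 and −15; in particular −17 has no preimage. So σ is not surjective.
Because the two images are disjoint, no x < −2 has σ(x) = σ(−2), so we compute σ⁻¹(−10): −10 lies in [−15, ∞), so solve 5x − 5 = −10: x = (−10 + 5)/5 = −1.

-1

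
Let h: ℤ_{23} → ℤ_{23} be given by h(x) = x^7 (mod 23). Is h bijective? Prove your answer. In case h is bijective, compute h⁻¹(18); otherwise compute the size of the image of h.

16

Since 23 is prime, the nonzero elements of ℤ_{23} form a cyclic group of order 22.
As gcd(7, 22) = 1, raising to the 7th power is a bijection on this group: if a^7 ≡ b^7 then (ab^{−1})^7 = 1, and the only element of order dividing gcd(7, 22) = 1 is 1, so a = b.
With h(0) = 0 this makes h injective on all of ℤ_{23}, hence bijective (finite equal-size domain and codomain). In particular h is bijective.
Since h is bijective, we find the preimage of 18. The inverse of x ↦ x^7 on (ℤ_{23})^× is x ↦ x^19, because 7·19 = 133 = 6·22 + 1 ≡ 1 (mod 22) and x^{22} = 1 for x ≠ 0 (Fermat). So h⁻¹(18) = 18^19 mod 23.
Repeated squaring mod 23: 18^1 ≡ 18, 18^2 ≡ 18² = 324 ≡ 2, 18^4 ≡ 2² = 4, 18^8 ≡ 4² = 16, 18^16 ≡ 16² = 256 ≡ 3. Since 19 = 16 + 2 + 1, 18^19 ≡ 3·2·18: 3·2 = 6, then 6·18 = 108 ≡ 16. So 18^19 ≡ 16 (mod 23).
Hence h⁻¹(18) = 16.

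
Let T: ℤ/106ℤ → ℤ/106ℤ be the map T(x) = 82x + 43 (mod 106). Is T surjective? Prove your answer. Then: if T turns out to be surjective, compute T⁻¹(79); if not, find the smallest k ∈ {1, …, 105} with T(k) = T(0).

Since gcd(82, 106) = 2, we have 82x ≡ 0 (mod 2) for all x, so T(x) ≡ 1 (mod 2).
But 0 ≢ 1 (mod 2), so 0 ∈ ℤ/106ℤ has no preimage. Therefore T is not surjective.
Since T is not surjective, we find the least positive k with T(k) = T(0): this means 82k ≡ 0 (mod 106), i.e. 106 ∣ 82k. Since gcd(82, 106) = 2, dividing through by 2 this holds exactly when 53 ∣ 41k, and as gcd(41, 53) = 1, exactly when 53 ∣ k.
The smallest positive such k is 53.

53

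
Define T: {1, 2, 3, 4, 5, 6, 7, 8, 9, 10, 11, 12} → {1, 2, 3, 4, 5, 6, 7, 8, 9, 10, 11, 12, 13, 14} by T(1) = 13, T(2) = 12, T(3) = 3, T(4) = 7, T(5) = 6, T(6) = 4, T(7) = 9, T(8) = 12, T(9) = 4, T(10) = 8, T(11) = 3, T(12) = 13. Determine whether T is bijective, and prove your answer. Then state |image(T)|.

T(2) = 12 = T(8) with 2 ≠ 8, so T is not injective, hence not bijective.
The image of T is {3, 4, 6, 7, 8, 9, 12, 13}, which has 8 elements.

8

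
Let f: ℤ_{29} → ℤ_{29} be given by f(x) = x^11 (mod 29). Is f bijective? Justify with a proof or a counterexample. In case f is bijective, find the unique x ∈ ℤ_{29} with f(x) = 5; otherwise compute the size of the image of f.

4

Since 29 is prime, the nonzero elements of ℤ_{29} form a cyclic group of order 28.
As gcd(11, 28) = 1, raising to the 11th power is a bijection on this group: if x_1^11 ≡ x_2^11 then (x_1x_2^{−1})^11 = 1, and the only element of order dividing gcd(11, 28) = 1 is 1, so x_1 = x_2.
With f(0) = 0 this makes f injective on all of ℤ_{29}, hence bijective (finite equal-size domain and codomain). In particular f is bijective.
Since f is bijective, we find the preimage of 5. The inverse of x ↦ x^11 on (ℤ_{29})^× is x ↦ x^23, because 11·23 = 253 = 9·28 + 1 ≡ 1 (mod 28) and x^{28} = 1 for x ≠ 0 (Fermat). So f⁻¹(5) = 5^23 mod 29.
Repeated squaring mod 29: 5^1 ≡ 5, 5^2 ≡ 5² = 25, 5^4 ≡ 25² = 625 ≡ 16, 5^8 ≡ 16² = 256 ≡ 24, 5^16 ≡ 24² = 576 ≡ 25. Since 23 = 16 + 4 + 2 + 1, 5^23 ≡ 25·16·25·5: 25·16 = 400 ≡ 23, then 23·25 = 575 ≡ 24, then 24·5 = 120 ≡ 4. So 5^23 ≡ 4 (mod 29).
Hence f⁻¹(5) = 4.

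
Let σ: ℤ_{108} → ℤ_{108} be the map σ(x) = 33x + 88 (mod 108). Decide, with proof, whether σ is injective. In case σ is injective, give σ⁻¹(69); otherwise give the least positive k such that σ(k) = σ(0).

We have gcd(33, 108) = 3 > 1. Taking a = 0 and b = 36: σ(0) = 88 and σ(36) = 33·36 + 88 = 1276 ≡ 88 (mod 108).
So σ(0) = σ(36) while 0 ≠ 36, so σ is not injective.
Since σ is not injective, we find the least positive k with σ(k) = σ(0): this means 33k ≡ 0 (mod 108), i.e. 108 ∣ 33k. Since gcd(33, 108) = 3, dividing through by 3 this holds exactly when 36 ∣ 11k, and as gcd(11, 36) = 1, exactly when 36 ∣ k.
The smallest positive such k is 36.

36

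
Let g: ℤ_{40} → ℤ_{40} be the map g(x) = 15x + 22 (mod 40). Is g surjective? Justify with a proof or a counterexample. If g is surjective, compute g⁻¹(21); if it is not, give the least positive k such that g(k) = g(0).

By definition, surjectivity means every element of the codomain has a preimage under g.
Since gcd(15, 40) = 5, we have 15x ≡ 0 (mod 5) for all x, so g(x) ≡ 2 (mod 5).
But 0 ≢ 2 (mod 5), so 0 ∈ ℤ_{40} has no preimage. Hence g is not surjective.
Since g is not surjective, we find the least positive k with g(k) = g(0): this means 15k ≡ 0 (mod 40), i.e. 40 ∣ 15k. Since gcd(15, 40) = 5, dividing through by 5 this holds exactly when 8 ∣ 3k, and as gcd(3, 8) = 1, exactly when 8 ∣ k.
The smallest positive such k is 8.

8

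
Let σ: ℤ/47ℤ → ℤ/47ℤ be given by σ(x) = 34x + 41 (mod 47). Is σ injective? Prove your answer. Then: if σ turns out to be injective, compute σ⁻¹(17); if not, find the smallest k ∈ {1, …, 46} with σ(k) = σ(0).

38

By definition, σ is injective if σ(x_1) = σ(x_2) implies x_1 = x_2.
If σ(x_1) = σ(x_2), then 34x_1 ≡ 34x_2 (mod 47). Because gcd(34, 47) = 1, we may cancel 34 to get x_1 ≡ x_2 (mod 47).
Thus σ is injective.
We now compute 34⁻¹ mod 47 explicitly. Euclid's algorithm: 47 = 1·34 + 13, 34 = 2·13 + 8, 13 = 1·8 + 5, 8 = 1·5 + 3, 5 = 1·3 + 2, 3 = 1·2 + 1; back-substituting gives 1 = 18·34 − 13·47, so 34⁻¹ ≡ 18 (mod 47).
Since σ is injective, we compute σ⁻¹(17): solve 34x + 41 ≡ 17 (mod 47), i.e. 34x ≡ 23 (mod 47).
Multiplying by 34⁻¹ = 18 gives x ≡ 18·23 = 414 = 8·47 + 38 ≡ 38 (mod 47).
Check: σ(38) = 34·38 + 41 = 1333 = 28·47 + 17 ≡ 17 (mod 47).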